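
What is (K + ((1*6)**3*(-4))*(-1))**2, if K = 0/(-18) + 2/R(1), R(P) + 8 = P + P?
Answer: 6713281/9 ≈ 7.4592e+5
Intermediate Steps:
R(P) = -8 + 2*P (R(P) = -8 + (P + P) = -8 + 2*P)
K = -1/3 (K = 0/(-18) + 2/(-8 + 2*1) = 0*(-1/18) + 2/(-8 + 2) = 0 + 2/(-6) = 0 + 2*(-1/6) = 0 - 1/3 = -1/3 ≈ -0.33333)
(K + ((1*6)**3*(-4))*(-1))**2 = (-1/3 + ((1*6)**3*(-4))*(-1))**2 = (-1/3 + (6**3*(-4))*(-1))**2 = (-1/3 + (216*(-4))*(-1))**2 = (-1/3 - 864*(-1))**2 = (-1/3 + 864)**2 = (2591/3)**2 = 6713281/9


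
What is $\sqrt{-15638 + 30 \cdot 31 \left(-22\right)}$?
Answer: $i \sqrt{36098} \approx 189.99 i$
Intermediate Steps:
$\sqrt{-15638 + 30 \cdot 31 \left(-22\right)} = \sqrt{-15638 + 930 \left(-22\right)} = \sqrt{-15638 - 20460} = \sqrt{-36098} = i \sqrt{36098}$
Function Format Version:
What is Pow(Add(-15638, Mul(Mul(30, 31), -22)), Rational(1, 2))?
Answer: Mul(I, Pow(36098, Rational(1, 2))) ≈ Mul(189.99, I)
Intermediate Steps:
Pow(Add(-15638, Mul(Mul(30, 31), -22)), Rational(1, 2)) = Pow(Add(-15638, Mul(930, -22)), Rational(1, 2)) = Pow(Add(-15638, -20460), Rational(1, 2)) = Pow(-36098, Rational(1, 2)) = Mul(I, Pow(36098, Rational(1, 2)))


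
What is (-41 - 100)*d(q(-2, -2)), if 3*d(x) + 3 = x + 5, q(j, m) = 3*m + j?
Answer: 282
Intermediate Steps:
q(j, m) = j + 3*m
d(x) = ⅔ + x/3 (d(x) = -1 + (x + 5)/3 = -1 + (5 + x)/3 = -1 + (5/3 + x/3) = ⅔ + x/3)
(-41 - 100)*d(q(-2, -2)) = (-41 - 100)*(⅔ + (-2 + 3*(-2))/3) = -141*(⅔ + (-2 - 6)/3) = -141*(⅔ + (⅓)*(-8)) = -141*(⅔ - 8/3) = -141*(-2) = 282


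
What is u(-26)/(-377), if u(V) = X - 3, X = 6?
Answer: -3/377 ≈ -0.0079576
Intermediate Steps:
u(V) = 3 (u(V) = 6 - 3 = 3)
u(-26)/(-377) = 3/(-377) = 3*(-1/377) = -3/377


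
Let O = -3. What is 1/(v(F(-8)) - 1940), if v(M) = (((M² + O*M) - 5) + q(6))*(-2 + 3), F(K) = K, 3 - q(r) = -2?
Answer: -1/1852 ≈ -0.00053996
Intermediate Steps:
q(r) = 5 (q(r) = 3 - 1*(-2) = 3 + 2 = 5)
v(M) = M² - 3*M (v(M) = (((M² - 3*M) - 5) + 5)*(-2 + 3) = ((-5 + M² - 3*M) + 5)*1 = (M² - 3*M)*1 = M² - 3*M)
1/(v(F(-8)) - 1940) = 1/(-8*(-3 - 8) - 1940) = 1/(-8*(-11) - 1940) = 1/(88 - 1940) = 1/(-1852) = -1/1852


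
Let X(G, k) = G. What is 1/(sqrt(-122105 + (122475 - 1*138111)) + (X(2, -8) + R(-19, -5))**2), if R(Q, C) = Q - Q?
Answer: 4/137757 - I*sqrt(137741)/137757 ≈ 2.9037e-5 - 0.0026941*I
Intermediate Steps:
R(Q, C) = 0
1/(sqrt(-122105 + (122475 - 1*138111)) + (X(2, -8) + R(-19, -5))**2) = 1/(sqrt(-122105 + (122475 - 1*138111)) + (2 + 0)**2) = 1/(sqrt(-122105 + (122475 - 138111)) + 2**2) = 1/(sqrt(-122105 - 15636) + 4) = 1/(sqrt(-137741) + 4) = 1/(I*sqrt(137741) + 4) = 1/(4 + I*sqrt(137741))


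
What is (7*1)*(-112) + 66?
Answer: -718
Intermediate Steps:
(7*1)*(-112) + 66 = 7*(-112) + 66 = -784 + 66 = -718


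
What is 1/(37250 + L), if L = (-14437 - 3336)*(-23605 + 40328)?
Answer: -1/297180629 ≈ -3.3650e-9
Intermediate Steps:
L = -297217879 (L = -17773*16723 = -297217879)
1/(37250 + L) = 1/(37250 - 297217879) = 1/(-297180629) = -1/297180629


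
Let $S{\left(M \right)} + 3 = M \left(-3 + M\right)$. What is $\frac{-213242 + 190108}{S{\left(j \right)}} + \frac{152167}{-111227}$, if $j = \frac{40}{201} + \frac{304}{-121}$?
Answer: $- \frac{1522868449316332573}{611336382275735} \approx -2491.0$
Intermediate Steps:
$j = - \frac{56264}{24321}$ ($j = 40 \cdot \frac{1}{201} + 304 \left(- \frac{1}{121}\right) = \frac{40}{201} - \frac{304}{121} = - \frac{56264}{24321} \approx -2.3134$)
$S{\left(M \right)} = -3 + M \left(-3 + M\right)$
$\frac{-213242 + 190108}{S{\left(j \right)}} + \frac{152167}{-111227} = \frac{-213242 + 190108}{-3 + \left(- \frac{56264}{24321}\right)^{2} - - \frac{56264}{8107}} + \frac{152167}{-111227} = - \frac{23134}{-3 + \frac{3165637696}{591511041} + \frac{56264}{8107}} + 152167 \left(- \frac{1}{111227}\right) = - \frac{23134}{\frac{5496294805}{591511041}} - \frac{152167}{111227} = \left(-23134\right) \frac{591511041}{5496294805} - \frac{152167}{111227} = - \frac{13684016422494}{5496294805} - \frac{152167}{111227} = - \frac{1522868449316332573}{611336382275735}$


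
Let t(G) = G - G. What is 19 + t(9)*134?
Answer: 19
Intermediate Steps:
t(G) = 0
19 + t(9)*134 = 19 + 0*134 = 19 + 0 = 19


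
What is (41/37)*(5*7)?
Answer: 1435/37 ≈ 38.784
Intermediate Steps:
(41/37)*(5*7) = (41*(1/37))*35 = (41/37)*35 = 1435/37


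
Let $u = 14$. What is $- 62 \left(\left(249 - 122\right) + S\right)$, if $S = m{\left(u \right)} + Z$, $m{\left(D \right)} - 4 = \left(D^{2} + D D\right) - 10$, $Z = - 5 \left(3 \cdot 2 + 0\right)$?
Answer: $-29946$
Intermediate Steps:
$Z = -30$ ($Z = - 5 \left(6 + 0\right) = \left(-5\right) 6 = -30$)
$m{\left(D \right)} = -6 + 2 D^{2}$ ($m{\left(D \right)} = 4 - \left(10 - D^{2} - D D\right) = 4 + \left(\left(D^{2} + D^{2}\right) - 10\right) = 4 + \left(2 D^{2} - 10\right) = 4 + \left(-10 + 2 D^{2}\right) = -6 + 2 D^{2}$)
$S = 356$ ($S = \left(-6 + 2 \cdot 14^{2}\right) - 30 = \left(-6 + 2 \cdot 196\right) - 30 = \left(-6 + 392\right) - 30 = 386 - 30 = 356$)
$- 62 \left(\left(249 - 122\right) + S\right) = - 62 \left(\left(249 - 122\right) + 356\right) = - 62 \left(127 + 356\right) = \left(-62\right) 483 = -29946$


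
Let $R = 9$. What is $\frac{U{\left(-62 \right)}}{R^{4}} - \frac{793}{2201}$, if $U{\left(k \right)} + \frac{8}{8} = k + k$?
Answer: $- \frac{5477998}{14440761} \approx -0.37934$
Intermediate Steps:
$U{\left(k \right)} = -1 + 2 k$ ($U{\left(k \right)} = -1 + \left(k + k\right) = -1 + 2 k$)
$\frac{U{\left(-62 \right)}}{R^{4}} - \frac{793}{2201} = \frac{-1 + 2 \left(-62\right)}{9^{4}} - \frac{793}{2201} = \frac{-1 - 124}{6561} - \frac{793}{2201} = \left(-125\right) \frac{1}{6561} - \frac{793}{2201} = - \frac{125}{6561} - \frac{793}{2201} = - \frac{5477998}{14440761}$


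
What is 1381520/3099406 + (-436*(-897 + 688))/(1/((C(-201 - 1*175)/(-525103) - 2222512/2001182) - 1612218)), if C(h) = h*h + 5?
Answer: -6295828326321083930287379644/42854453833810301 ≈ -1.4691e+11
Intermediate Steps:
C(h) = 5 + h**2 (C(h) = h**2 + 5 = 5 + h**2)
1381520/3099406 + (-436*(-897 + 688))/(1/((C(-201 - 1*175)/(-525103) - 2222512/2001182) - 1612218)) = 1381520/3099406 + (-436*(-897 + 688))/(1/(((5 + (-201 - 1*175)**2)/(-525103) - 2222512/2001182) - 1612218)) = 1381520*(1/3099406) + (-436*(-209))/(1/(((5 + (-201 - 175)**2)*(-1/525103) - 2222512*1/2001182) - 1612218)) = 690760/1549703 + 91124/(1/(((5 + (-376)**2)*(-1/525103) - 1111256/1000591) - 1612218)) = 690760/1549703 + 91124/(1/(((5 + 141376)*(-1/525103) - 1111256/1000591) - 1612218)) = 690760/1549703 + 91124/(1/((141381*(-1/525103) - 1111256/1000591) - 1612218)) = 690760/1549703 + 91124/(1/((-141381/525103 - 1111256/1000591) - 1612218)) = 690760/1549703 + 91124/(1/(-724988415539/525413335873 - 1612218)) = 690760/1549703 + 91124/(1/(-847081562522911853/525413335873)) = 690760/1549703 + 91124/(-525413335873/847081562522911853) = 690760/1549703 + 91124*(-847081562522911853/525413335873) = 690760/1549703 - 4062603173859885246988/27653333467 = -6295828326321083930287379644/42854453833810301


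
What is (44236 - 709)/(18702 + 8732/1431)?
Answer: 5662467/2433754 ≈ 2.3266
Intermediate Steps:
(44236 - 709)/(18702 + 8732/1431) = 43527/(18702 + 8732*(1/1431)) = 43527/(18702 + 8732/1431) = 43527/(26771294/1431) = 43527*(1431/26771294) = 5662467/2433754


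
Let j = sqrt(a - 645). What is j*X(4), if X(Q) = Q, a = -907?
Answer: 16*I*sqrt(97) ≈ 157.58*I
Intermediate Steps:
j = 4*I*sqrt(97) (j = sqrt(-907 - 645) = sqrt(-1552) = 4*I*sqrt(97) ≈ 39.395*I)
j*X(4) = (4*I*sqrt(97))*4 = 16*I*sqrt(97)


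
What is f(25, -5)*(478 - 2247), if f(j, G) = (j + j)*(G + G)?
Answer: 884500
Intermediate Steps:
f(j, G) = 4*G*j (f(j, G) = (2*j)*(2*G) = 4*G*j)
f(25, -5)*(478 - 2247) = (4*(-5)*25)*(478 - 2247) = -500*(-1769) = 884500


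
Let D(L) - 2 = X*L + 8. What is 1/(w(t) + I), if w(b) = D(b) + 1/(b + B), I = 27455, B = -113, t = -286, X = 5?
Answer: 399/10387964 ≈ 3.8410e-5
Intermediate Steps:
D(L) = 10 + 5*L (D(L) = 2 + (5*L + 8) = 2 + (8 + 5*L) = 10 + 5*L)
w(b) = 10 + 1/(-113 + b) + 5*b (w(b) = (10 + 5*b) + 1/(b - 113) = (10 + 5*b) + 1/(-113 + b) = 10 + 1/(-113 + b) + 5*b)
1/(w(t) + I) = 1/((-1129 - 555*(-286) + 5*(-286)²)/(-113 - 286) + 27455) = 1/((-1129 + 158730 + 5*81796)/(-399) + 27455) = 1/(-(-1129 + 158730 + 408980)/399 + 27455) = 1/(-1/399*566581 + 27455) = 1/(-566581/399 + 27455) = 1/(10387964/399) = 399/10387964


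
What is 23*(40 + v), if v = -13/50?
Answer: 45701/50 ≈ 914.02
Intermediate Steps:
v = -13/50 (v = -13*1/50 = -13/50 ≈ -0.26000)
23*(40 + v) = 23*(40 - 13/50) = 23*(1987/50) = 45701/50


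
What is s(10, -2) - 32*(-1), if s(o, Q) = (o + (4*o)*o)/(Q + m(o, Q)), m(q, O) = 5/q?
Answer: -724/3 ≈ -241.33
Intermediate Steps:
s(o, Q) = (o + 4*o²)/(Q + 5/o) (s(o, Q) = (o + (4*o)*o)/(Q + 5/o) = (o + 4*o²)/(Q + 5/o))
s(10, -2) - 32*(-1) = 10²*(1 + 4*10)/(5 - 2*10) - 32*(-1) = 100*(1 + 40)/(5 - 20) + 32 = 100*41/(-15) + 32 = 100*(-1/15)*41 + 32 = -820/3 + 32 = -724/3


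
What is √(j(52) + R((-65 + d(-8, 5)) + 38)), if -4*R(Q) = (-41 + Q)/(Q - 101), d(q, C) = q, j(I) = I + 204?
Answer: √1183098/68 ≈ 15.996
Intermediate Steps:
j(I) = 204 + I
R(Q) = -(-41 + Q)/(4*(-101 + Q)) (R(Q) = -(-41 + Q)/(4*(Q - 101)) = -(-41 + Q)/(4*(-101 + Q)))
√(j(52) + R((-65 + d(-8, 5)) + 38)) = √((204 + 52) + (41 - ((-65 - 8) + 38))/(4*(-101 + ((-65 - 8) + 38)))) = √(256 + (41 - (-73 + 38))/(4*(-101 + (-73 + 38)))) = √(256 + (41 - 1*(-35))/(4*(-101 - 35))) = √(256 + (¼)*(41 + 35)/(-136)) = √(256 + (¼)*(-1/136)*76) = √(256 - 19/136) = √(34797/136) = √1183098/68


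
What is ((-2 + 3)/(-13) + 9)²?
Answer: 13456/169 ≈ 79.621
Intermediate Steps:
((-2 + 3)/(-13) + 9)² = (1*(-1/13) + 9)² = (-1/13 + 9)² = (116/13)² = 13456/169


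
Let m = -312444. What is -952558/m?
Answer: 476279/156222 ≈ 3.0487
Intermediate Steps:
-952558/m = -952558/(-312444) = -952558*(-1/312444) = 476279/156222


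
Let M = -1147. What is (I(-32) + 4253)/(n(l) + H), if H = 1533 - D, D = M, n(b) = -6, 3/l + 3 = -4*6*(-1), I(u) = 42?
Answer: 4295/2674 ≈ 1.6062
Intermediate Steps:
l = ⅐ (l = 3/(-3 - 4*6*(-1)) = 3/(-3 - 24*(-1)) = 3/(-3 + 24) = 3/21 = 3*(1/21) = ⅐ ≈ 0.14286)
D = -1147
H = 2680 (H = 1533 - 1*(-1147) = 1533 + 1147 = 2680)
(I(-32) + 4253)/(n(l) + H) = (42 + 4253)/(-6 + 2680) = 4295/2674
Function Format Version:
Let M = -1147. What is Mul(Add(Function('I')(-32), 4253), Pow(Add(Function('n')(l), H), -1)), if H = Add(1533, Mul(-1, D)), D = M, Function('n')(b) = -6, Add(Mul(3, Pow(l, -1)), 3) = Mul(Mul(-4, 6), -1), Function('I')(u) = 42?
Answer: Rational(4295, 2674) ≈ 1.6062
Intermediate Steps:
l = Rational(1, 7) (l = Mul(3, Pow(Add(-3, Mul(Mul(-4, 6), -1)), -1)) = Mul(3, Pow(Add(-3, Mul(-24, -1)), -1)) = Mul(3, Pow(Add(-3, 24), -1)) = Mul(3, Pow(21, -1)) = Mul(3, Rational(1, 21)) = Rational(1, 7) ≈ 0.14286)
D = -1147
H = 2680 (H = Add(1533, Mul(-1, -1147)) = Add(1533, 1147) = 2680)
Mul(Add(Function('I')(-32), 4253), Pow(Add(Function('n')(l), H), -1)) = Mul(Add(42, 4253), Pow(Add(-6, 2680), -1)) = Mul(4295, Pow(2674, -1)) = Mul(4295, Rational(1, 2674)) = Rational(4295, 2674)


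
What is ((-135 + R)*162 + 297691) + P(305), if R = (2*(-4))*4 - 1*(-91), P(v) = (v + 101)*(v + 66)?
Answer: 436005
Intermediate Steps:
P(v) = (66 + v)*(101 + v) (P(v) = (101 + v)*(66 + v) = (66 + v)*(101 + v))
R = 59 (R = -8*4 + 91 = -32 + 91 = 59)
((-135 + R)*162 + 297691) + P(305) = ((-135 + 59)*162 + 297691) + (6666 + 305² + 167*305) = (-76*162 + 297691) + (6666 + 93025 + 50935) = (-12312 + 297691) + 150626 = 285379 + 150626 = 436005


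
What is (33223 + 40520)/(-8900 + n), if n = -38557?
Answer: -24581/15819 ≈ -1.5539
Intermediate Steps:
(33223 + 40520)/(-8900 + n) = (33223 + 40520)/(-8900 - 38557) = 73743/(-47457) = 73743*(-1/47457) = -24581/15819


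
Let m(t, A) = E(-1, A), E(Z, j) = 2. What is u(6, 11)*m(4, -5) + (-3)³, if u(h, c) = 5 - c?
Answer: -39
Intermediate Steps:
m(t, A) = 2
u(6, 11)*m(4, -5) + (-3)³ = (5 - 1*11)*2 + (-3)³ = (5 - 11)*2 - 27 = -6*2 - 27 = -12 - 27 = -39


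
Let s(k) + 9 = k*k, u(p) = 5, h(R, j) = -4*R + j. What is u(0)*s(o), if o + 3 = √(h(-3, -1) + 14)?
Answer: -25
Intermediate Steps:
h(R, j) = j - 4*R
o = 2 (o = -3 + √((-1 - 4*(-3)) + 14) = -3 + √((-1 + 12) + 14) = -3 + √(11 + 14) = -3 + √25 = -3 + 5 = 2)
s(k) = -9 + k² (s(k) = -9 + k*k = -9 + k²)
u(0)*s(o) = 5*(-9 + 2²) = 5*(-9 + 4) = 5*(-5) = -25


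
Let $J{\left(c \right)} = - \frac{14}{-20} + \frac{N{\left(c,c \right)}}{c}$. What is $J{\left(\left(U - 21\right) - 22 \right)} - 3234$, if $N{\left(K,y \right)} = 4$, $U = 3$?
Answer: $- \frac{16167}{5} \approx -3233.4$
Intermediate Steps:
$J{\left(c \right)} = \frac{7}{10} + \frac{4}{c}$ ($J{\left(c \right)} = - \frac{14}{-20} + \frac{4}{c} = \left(-14\right) \left(- \frac{1}{20}\right) + \frac{4}{c} = \frac{7}{10} + \frac{4}{c}$)
$J{\left(\left(U - 21\right) - 22 \right)} - 3234 = \left(\frac{7}{10} + \frac{4}{\left(3 - 21\right) - 22}\right) - 3234 = \left(\frac{7}{10} + \frac{4}{-18 - 22}\right) - 3234 = \left(\frac{7}{10} + \frac{4}{-40}\right) - 3234 = \left(\frac{7}{10} + 4 \left(- \frac{1}{40}\right)\right) - 3234 = \left(\frac{7}{10} - \frac{1}{10}\right) - 3234 = \frac{3}{5} - 3234 = - \frac{16167}{5}$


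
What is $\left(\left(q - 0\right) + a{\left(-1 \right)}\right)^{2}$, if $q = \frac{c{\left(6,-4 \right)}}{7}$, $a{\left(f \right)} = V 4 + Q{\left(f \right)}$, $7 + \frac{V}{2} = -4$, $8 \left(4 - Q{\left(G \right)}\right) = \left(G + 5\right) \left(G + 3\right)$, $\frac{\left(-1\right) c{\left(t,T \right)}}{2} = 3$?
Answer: $\frac{361201}{49} \approx 7371.4$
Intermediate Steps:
$c{\left(t,T \right)} = -6$ ($c{\left(t,T \right)} = \left(-2\right) 3 = -6$)
$Q{\left(G \right)} = 4 - \frac{\left(3 + G\right) \left(5 + G\right)}{8}$ ($Q{\left(G \right)} = 4 - \frac{\left(G + 5\right) \left(G + 3\right)}{8} = 4 - \frac{\left(5 + G\right) \left(3 + G\right)}{8} = 4 - \frac{\left(3 + G\right) \left(5 + G\right)}{8}$)
$V = -22$ ($V = -14 + 2 \left(-4\right) = -14 - 8 = -22$)
$a{\left(f \right)} = - \frac{687}{8} - f - \frac{f^{2}}{8}$ ($a{\left(f \right)} = \left(-22\right) 4 - \left(- \frac{17}{8} + f + \frac{f^{2}}{8}\right) = -88 - \left(- \frac{17}{8} + f + \frac{f^{2}}{8}\right) = - \frac{687}{8} - f - \frac{f^{2}}{8}$)
$q = - \frac{6}{7} \approx -0.85714$
$\left(\left(q - 0\right) + a{\left(-1 \right)}\right)^{2} = \left(\left(- \frac{6}{7} - 0\right) - \left(\frac{679}{8} + \frac{1}{8}\right)\right)^{2} = \left(\left(- \frac{6}{7} + 0\right) - 85\right)^{2} = \left(- \frac{6}{7} - 85\right)^{2} = \left(- \frac{601}{7}\right)^{2} = \frac{361201}{49}$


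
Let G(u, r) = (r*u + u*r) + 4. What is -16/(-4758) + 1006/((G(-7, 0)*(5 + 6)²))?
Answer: 1198573/575718 ≈ 2.0819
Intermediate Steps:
G(u, r) = 4 + 2*r*u (G(u, r) = (r*u + r*u) + 4 = 2*r*u + 4 = 4 + 2*r*u)
-16/(-4758) + 1006/((G(-7, 0)*(5 + 6)²)) = -16/(-4758) + 1006/(((4 + 2*0*(-7))*(5 + 6)²)) = -16*(-1/4758) + 1006/(((4 + 0)*11²)) = 8/2379 + 1006/((4*121)) = 8/2379 + 1006/484 = 8/2379 + 1006*(1/484) = 8/2379 + 503/242 = 1198573/575718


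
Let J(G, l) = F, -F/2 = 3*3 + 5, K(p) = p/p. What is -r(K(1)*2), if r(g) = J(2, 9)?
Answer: 28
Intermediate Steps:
K(p) = 1
F = -28 (F = -2*(3*3 + 5) = -2*(9 + 5) = -2*14 = -28)
J(G, l) = -28
r(g) = -28
-r(K(1)*2) = -1*(-28) = 28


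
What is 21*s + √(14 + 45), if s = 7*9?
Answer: 1323 + √59 ≈ 1330.7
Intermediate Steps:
s = 63
21*s + √(14 + 45) = 21*63 + √(14 + 45) = 1323 + √59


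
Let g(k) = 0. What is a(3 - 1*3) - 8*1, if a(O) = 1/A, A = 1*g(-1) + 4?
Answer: -31/4 ≈ -7.7500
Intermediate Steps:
A = 4 (A = 1*0 + 4 = 0 + 4 = 4)
a(O) = ¼ (a(O) = 1/4 = ¼)
a(3 - 1*3) - 8*1 = ¼ - 8*1 = ¼ - 8 = -31/4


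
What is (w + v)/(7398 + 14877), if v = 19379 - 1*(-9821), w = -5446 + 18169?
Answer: 41923/22275 ≈ 1.8821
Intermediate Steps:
w = 12723
v = 29200 (v = 19379 + 9821 = 29200)
(w + v)/(7398 + 14877) = (12723 + 29200)/(7398 + 14877) = 41923/22275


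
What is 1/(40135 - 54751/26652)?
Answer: 26652/1069623269 ≈ 2.4917e-5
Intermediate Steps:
1/(40135 - 54751/26652) = 1/(1069623269/26652) = 26652/1069623269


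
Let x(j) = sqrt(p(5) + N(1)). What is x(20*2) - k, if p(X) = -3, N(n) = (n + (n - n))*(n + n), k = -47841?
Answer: 47841 + I ≈ 47841.0 + 1.0*I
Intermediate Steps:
N(n) = 2*n**2 (N(n) = (n + 0)*(2*n) = n*(2*n) = 2*n**2)
x(j) = I (x(j) = sqrt(-3 + 2*1**2) = sqrt(-3 + 2*1) = sqrt(-3 + 2) = sqrt(-1) = I)
x(20*2) - k = I - 1*(-47841) = I + 47841 = 47841 + I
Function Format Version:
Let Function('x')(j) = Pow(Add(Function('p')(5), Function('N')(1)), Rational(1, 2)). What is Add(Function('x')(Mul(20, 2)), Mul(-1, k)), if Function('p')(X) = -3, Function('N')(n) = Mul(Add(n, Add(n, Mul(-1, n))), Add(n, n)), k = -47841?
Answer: Add(47841, I) ≈ Add(47841., Mul(1.0000, I))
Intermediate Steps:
Function('N')(n) = Mul(2, Pow(n, 2)) (Function('N')(n) = Mul(Add(n, 0), Mul(2, n)) = Mul(n, Mul(2, n)) = Mul(2, Pow(n, 2)))
Function('x')(j) = I (Function('x')(j) = Pow(Add(-3, Mul(2, Pow(1, 2))), Rational(1, 2)) = Pow(Add(-3, Mul(2, 1)), Rational(1, 2)) = Pow(Add(-3, 2), Rational(1, 2)) = Pow(-1, Rational(1, 2)) = I)
Add(Function('x')(Mul(20, 2)), Mul(-1, k)) = Add(I, Mul(-1, -47841)) = Add(I, 47841) = Add(47841, I)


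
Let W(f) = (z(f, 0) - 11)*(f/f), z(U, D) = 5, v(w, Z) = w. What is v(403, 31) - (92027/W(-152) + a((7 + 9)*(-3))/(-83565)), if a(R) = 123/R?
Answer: 21046123759/1337040 ≈ 15741.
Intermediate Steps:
W(f) = -6 (W(f) = (5 - 11)*(f/f) = -6*1 = -6)
v(403, 31) - (92027/W(-152) + a((7 + 9)*(-3))/(-83565)) = 403 - (92027/(-6) + (123/(((7 + 9)*(-3))))/(-83565)) = 403 - (92027*(-1/6) + (123/((16*(-3))))*(-1/83565)) = 403 - (-92027/6 + (123/(-48))*(-1/83565)) = 403 - (-92027/6 + (123*(-1/48))*(-1/83565)) = 403 - (-92027/6 - 41/16*(-1/83565)) = 403 - (-92027/6 + 41/1337040) = 403 - 1*(-20507296639/1337040) = 403 + 20507296639/1337040 = 21046123759/1337040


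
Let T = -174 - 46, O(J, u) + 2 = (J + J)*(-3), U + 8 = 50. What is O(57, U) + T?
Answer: -564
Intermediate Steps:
U = 42 (U = -8 + 50 = 42)
O(J, u) = -2 - 6*J (O(J, u) = -2 + (J + J)*(-3) = -2 + (2*J)*(-3) = -2 - 6*J)
T = -220
O(57, U) + T = (-2 - 6*57) - 220 = (-2 - 342) - 220 = -344 - 220 = -564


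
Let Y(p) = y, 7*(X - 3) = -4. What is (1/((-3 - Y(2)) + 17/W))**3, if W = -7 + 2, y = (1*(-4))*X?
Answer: 42875/1560896 ≈ 0.027468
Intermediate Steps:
X = 17/7 (X = 3 + (1/7)*(-4) = 3 - 4/7 = 17/7 ≈ 2.4286)
y = -68/7 (y = (1*(-4))*(17/7) = -4*17/7 = -68/7 ≈ -9.7143)
Y(p) = -68/7
W = -5
(1/((-3 - Y(2)) + 17/W))**3 = (1/((-3 - 1*(-68/7)) + 17/(-5)))**3 = (1/((-3 + 68/7) + 17*(-1/5)))**3 = (1/(47/7 - 17/5))**3 = (1/(116/35))**3 = (35/116)**3 = 42875/1560896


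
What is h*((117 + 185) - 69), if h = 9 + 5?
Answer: 3262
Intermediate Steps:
h = 14
h*((117 + 185) - 69) = 14*((117 + 185) - 69) = 14*(302 - 69) = 14*233 = 3262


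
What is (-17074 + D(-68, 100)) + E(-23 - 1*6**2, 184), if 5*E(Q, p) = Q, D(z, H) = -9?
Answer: -85474/5 ≈ -17095.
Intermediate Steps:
E(Q, p) = Q/5
(-17074 + D(-68, 100)) + E(-23 - 1*6**2, 184) = (-17074 - 9) + (-23 - 1*6**2)/5 = -17083 + (-23 - 1*36)/5 = -17083 + (-23 - 36)/5 = -17083 + (1/5)*(-59) = -17083 - 59/5 = -85474/5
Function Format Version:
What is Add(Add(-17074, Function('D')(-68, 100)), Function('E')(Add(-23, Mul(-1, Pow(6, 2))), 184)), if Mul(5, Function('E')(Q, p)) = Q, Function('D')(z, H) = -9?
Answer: Rational(-85474, 5) ≈ -17095.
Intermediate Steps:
Function('E')(Q, p) = Mul(Rational(1, 5), Q)
Add(Add(-17074, Function('D')(-68, 100)), Function('E')(Add(-23, Mul(-1, Pow(6, 2))), 184)) = Add(Add(-17074, -9), Mul(Rational(1, 5), Add(-23, Mul(-1, Pow(6, 2))))) = Add(-17083, Mul(Rational(1, 5), Add(-23, Mul(-1, 36)))) = Add(-17083, Mul(Rational(1, 5), Add(-23, -36))) = Add(-17083, Mul(Rational(1, 5), -59)) = Add(-17083, Rational(-59, 5)) = Rational(-85474, 5)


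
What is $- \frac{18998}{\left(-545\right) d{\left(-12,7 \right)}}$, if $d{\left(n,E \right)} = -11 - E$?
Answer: $- \frac{9499}{4905} \approx -1.9366$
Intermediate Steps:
$- \frac{18998}{\left(-545\right) d{\left(-12,7 \right)}} = - \frac{18998}{\left(-545\right) \left(-11 - 7\right)} = - \frac{18998}{\left(-545\right) \left(-18\right)} = - \frac{18998}{9810} = \left(-18998\right) \frac{1}{9810} = - \frac{9499}{4905}$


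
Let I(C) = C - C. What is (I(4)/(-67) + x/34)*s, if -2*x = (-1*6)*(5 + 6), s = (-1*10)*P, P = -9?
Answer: 1485/17 ≈ 87.353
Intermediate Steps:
I(C) = 0
s = 90 (s = -1*10*(-9) = -10*(-9) = 90)
x = 33 (x = -(-1*6)*(5 + 6)/2 = -(-3)*11 = -½*(-66) = 33)
(I(4)/(-67) + x/34)*s = (0/(-67) + 33/34)*90 = (0*(-1/67) + 33*(1/34))*90 = (0 + 33/34)*90 = (33/34)*90 = 1485/17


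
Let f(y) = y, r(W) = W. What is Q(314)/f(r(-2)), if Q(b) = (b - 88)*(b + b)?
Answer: -70964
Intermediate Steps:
Q(b) = 2*b*(-88 + b) (Q(b) = (-88 + b)*(2*b) = 2*b*(-88 + b))
Q(314)/f(r(-2)) = (2*314*(-88 + 314))/(-2) = (2*314*226)*(-½) = 141928*(-½) = -70964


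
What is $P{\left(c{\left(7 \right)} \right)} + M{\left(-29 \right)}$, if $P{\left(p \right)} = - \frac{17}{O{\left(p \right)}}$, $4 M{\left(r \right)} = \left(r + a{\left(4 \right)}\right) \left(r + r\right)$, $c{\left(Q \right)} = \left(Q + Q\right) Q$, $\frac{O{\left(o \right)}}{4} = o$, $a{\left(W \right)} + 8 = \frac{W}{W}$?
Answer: $\frac{204607}{392} \approx 521.96$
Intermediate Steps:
$a{\left(W \right)} = -7$ ($a{\left(W \right)} = -8 + \frac{W}{W} = -8 + 1 = -7$)
$O{\left(o \right)} = 4 o$
$c{\left(Q \right)} = 2 Q^{2}$ ($c{\left(Q \right)} = 2 Q Q = 2 Q^{2}$)
$M{\left(r \right)} = \frac{r \left(-7 + r\right)}{2}$ ($M{\left(r \right)} = \frac{\left(r - 7\right) \left(r + r\right)}{4} = \frac{\left(-7 + r\right) 2 r}{4} = \frac{2 r \left(-7 + r\right)}{4} = \frac{r \left(-7 + r\right)}{2}$)
$P{\left(p \right)} = - \frac{17}{4 p}$
$P{\left(c{\left(7 \right)} \right)} + M{\left(-29 \right)} = - \frac{17}{4 \cdot 2 \cdot 7^{2}} + \frac{1}{2} \left(-29\right) \left(-7 - 29\right) = - \frac{17}{4 \cdot 2 \cdot 49} + \frac{1}{2} \left(-29\right) \left(-36\right) = - \frac{17}{4 \cdot 98} + 522 = \left(- \frac{17}{4}\right) \frac{1}{98} + 522 = - \frac{17}{392} + 522 = \frac{204607}{392}$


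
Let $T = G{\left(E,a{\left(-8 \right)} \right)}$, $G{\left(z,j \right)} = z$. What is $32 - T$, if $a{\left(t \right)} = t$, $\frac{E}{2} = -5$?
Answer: $42$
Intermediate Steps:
$E = -10$ ($E = 2 \left(-5\right) = -10$)
$T = -10$
$32 - T = 32 - -10 = 32 + 10 = 42$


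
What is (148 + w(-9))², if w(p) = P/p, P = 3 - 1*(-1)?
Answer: 1763584/81 ≈ 21773.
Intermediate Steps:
P = 4 (P = 3 + 1 = 4)
w(p) = 4/p
(148 + w(-9))² = (148 + 4/(-9))² = (148 + 4*(-⅑))² = (148 - 4/9)² = (1328/9)² = 1763584/81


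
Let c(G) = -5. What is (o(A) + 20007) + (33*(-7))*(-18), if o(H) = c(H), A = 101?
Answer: 24160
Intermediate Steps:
o(H) = -5
(o(A) + 20007) + (33*(-7))*(-18) = (-5 + 20007) + (33*(-7))*(-18) = 20002 - 231*(-18) = 20002 + 4158 = 24160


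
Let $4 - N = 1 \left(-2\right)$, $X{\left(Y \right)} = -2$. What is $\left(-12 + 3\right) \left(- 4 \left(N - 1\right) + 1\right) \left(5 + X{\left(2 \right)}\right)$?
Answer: $513$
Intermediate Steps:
$N = 6$ ($N = 4 - 1 \left(-2\right) = 4 - -2 = 4 + 2 = 6$)
$\left(-12 + 3\right) \left(- 4 \left(N - 1\right) + 1\right) \left(5 + X{\left(2 \right)}\right) = \left(-12 + 3\right) \left(- 4 \left(6 - 1\right) + 1\right) \left(5 - 2\right) = - 9 \left(\left(-4\right) 5 + 1\right) 3 = - 9 \left(-20 + 1\right) 3 = - 9 \left(\left(-19\right) 3\right) = \left(-9\right) \left(-57\right) = 513$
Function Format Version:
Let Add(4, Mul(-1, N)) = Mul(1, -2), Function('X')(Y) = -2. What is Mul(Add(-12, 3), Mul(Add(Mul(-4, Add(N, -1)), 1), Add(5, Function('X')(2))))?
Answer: 513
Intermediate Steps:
N = 6 (N = Add(4, Mul(-1, Mul(1, -2))) = Add(4, Mul(-1, -2)) = Add(4, 2) = 6)
Mul(Add(-12, 3), Mul(Add(Mul(-4, Add(N, -1)), 1), Add(5, Function('X')(2)))) = Mul(Add(-12, 3), Mul(Add(Mul(-4, Add(6, -1)), 1), Add(5, -2))) = Mul(-9, Mul(Add(Mul(-4, 5), 1), 3)) = Mul(-9, Mul(Add(-20, 1), 3)) = Mul(-9, Mul(-19, 3)) = Mul(-9, -57) = 513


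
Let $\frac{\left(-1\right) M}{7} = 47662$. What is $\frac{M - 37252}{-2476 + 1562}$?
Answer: $\frac{185443}{457} \approx 405.78$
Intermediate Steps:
$M = -333634$ ($M = \left(-7\right) 47662 = -333634$)
$\frac{M - 37252}{-2476 + 1562} = \frac{-333634 - 37252}{-2476 + 1562} = - \frac{370886}{-914} = \left(-370886\right) \left(- \frac{1}{914}\right) = \frac{185443}{457}$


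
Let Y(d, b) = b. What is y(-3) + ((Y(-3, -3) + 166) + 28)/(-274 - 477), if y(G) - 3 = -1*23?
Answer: -15211/751 ≈ -20.254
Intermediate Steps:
y(G) = -20 (y(G) = 3 - 1*23 = 3 - 23 = -20)
y(-3) + ((Y(-3, -3) + 166) + 28)/(-274 - 477) = -20 + ((-3 + 166) + 28)/(-274 - 477) = -20 + (163 + 28)/(-751) = -20 + 191*(-1/751) = -20 - 191/751 = -15211/751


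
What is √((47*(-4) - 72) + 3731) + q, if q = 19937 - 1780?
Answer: 18157 + √3471 ≈ 18216.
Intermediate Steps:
q = 18157
√((47*(-4) - 72) + 3731) + q = √((47*(-4) - 72) + 3731) + 18157 = √((-188 - 72) + 3731) + 18157 = √(-260 + 3731) + 18157 = √3471 + 18157 = 18157 + √3471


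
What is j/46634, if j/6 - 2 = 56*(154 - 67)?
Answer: 14622/23317 ≈ 0.62710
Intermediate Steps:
j = 29244 (j = 12 + 6*(56*(154 - 67)) = 12 + 6*(56*87) = 12 + 6*4872 = 12 + 29232 = 29244)
j/46634 = 29244/46634 = 29244*(1/46634) = 14622/23317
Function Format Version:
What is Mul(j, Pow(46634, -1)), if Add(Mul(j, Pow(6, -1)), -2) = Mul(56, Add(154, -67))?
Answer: Rational(14622, 23317) ≈ 0.62710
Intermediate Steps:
j = 29244 (j = Add(12, Mul(6, Mul(56, Add(154, -67)))) = Add(12, Mul(6, Mul(56, 87))) = Add(12, Mul(6, 4872)) = Add(12, 29232) = 29244)
Mul(j, Pow(46634, -1)) = Mul(29244, Pow(46634, -1)) = Mul(29244, Rational(1, 46634)) = Rational(14622, 23317)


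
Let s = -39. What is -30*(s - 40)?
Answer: 2370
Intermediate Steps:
-30*(s - 40) = -30*(-39 - 40) = -30*(-79) = 2370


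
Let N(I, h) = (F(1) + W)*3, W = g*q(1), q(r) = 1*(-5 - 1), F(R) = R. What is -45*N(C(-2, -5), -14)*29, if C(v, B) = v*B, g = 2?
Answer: 43065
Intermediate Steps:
q(r) = -6 (q(r) = 1*(-6) = -6)
W = -12 (W = 2*(-6) = -12)
C(v, B) = B*v
N(I, h) = -33 (N(I, h) = (1 - 12)*3 = -11*3 = -33)
-45*N(C(-2, -5), -14)*29 = -45*(-33)*29 = 1485*29 = 43065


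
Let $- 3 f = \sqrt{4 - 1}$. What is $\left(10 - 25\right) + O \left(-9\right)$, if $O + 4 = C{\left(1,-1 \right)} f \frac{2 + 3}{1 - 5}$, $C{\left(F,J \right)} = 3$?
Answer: $21 - \frac{45 \sqrt{3}}{4} \approx 1.5144$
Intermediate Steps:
$f = - \frac{\sqrt{3}}{3}$ ($f = - \frac{\sqrt{4 - 1}}{3} = - \frac{\sqrt{3}}{3} \approx -0.57735$)
$O = -4 + \frac{5 \sqrt{3}}{4}$ ($O = -4 + 3 \left(- \frac{\sqrt{3}}{3}\right) \frac{2 + 3}{1 - 5} = -4 + - \sqrt{3} \frac{5}{-4} = -4 + - \sqrt{3} \cdot 5 \left(- \frac{1}{4}\right) = -4 + - \sqrt{3} \left(- \frac{5}{4}\right) = -4 + \frac{5 \sqrt{3}}{4} \approx -1.8349$)
$\left(10 - 25\right) + O \left(-9\right) = \left(10 - 25\right) + \left(-4 + \frac{5 \sqrt{3}}{4}\right) \left(-9\right) = -15 + \left(36 - \frac{45 \sqrt{3}}{4}\right) = 21 - \frac{45 \sqrt{3}}{4}$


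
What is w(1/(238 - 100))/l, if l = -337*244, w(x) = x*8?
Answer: -1/1418433 ≈ -7.0500e-7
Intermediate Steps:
w(x) = 8*x
l = -82228
w(1/(238 - 100))/l = (8/(238 - 100))/(-82228) = (8/138)*(-1/82228) = (8*(1/138))*(-1/82228) = (4/69)*(-1/82228) = -1/1418433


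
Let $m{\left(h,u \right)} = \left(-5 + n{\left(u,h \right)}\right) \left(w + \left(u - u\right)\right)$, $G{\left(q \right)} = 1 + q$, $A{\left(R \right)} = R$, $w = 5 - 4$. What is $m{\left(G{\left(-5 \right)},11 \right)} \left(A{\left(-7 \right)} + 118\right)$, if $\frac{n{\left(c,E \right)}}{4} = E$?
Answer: $-2331$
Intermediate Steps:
$n{\left(c,E \right)} = 4 E$
$w = 1$ ($w = 5 - 4 = 1$)
$m{\left(h,u \right)} = -5 + 4 h$ ($m{\left(h,u \right)} = \left(-5 + 4 h\right) \left(1 + \left(u - u\right)\right) = \left(-5 + 4 h\right) \left(1 + 0\right) = \left(-5 + 4 h\right) 1 = -5 + 4 h$)
$m{\left(G{\left(-5 \right)},11 \right)} \left(A{\left(-7 \right)} + 118\right) = \left(-5 + 4 \left(1 - 5\right)\right) \left(-7 + 118\right) = \left(-5 + 4 \left(-4\right)\right) 111 = \left(-5 - 16\right) 111 = \left(-21\right) 111 = -2331$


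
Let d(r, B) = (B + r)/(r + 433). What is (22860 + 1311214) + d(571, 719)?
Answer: 669705793/502 ≈ 1.3341e+6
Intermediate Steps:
d(r, B) = (B + r)/(433 + r)
(22860 + 1311214) + d(571, 719) = (22860 + 1311214) + (719 + 571)/(433 + 571) = 1334074 + 1290/1004 = 1334074 + (1/1004)*1290 = 1334074 + 645/502 = 669705793/502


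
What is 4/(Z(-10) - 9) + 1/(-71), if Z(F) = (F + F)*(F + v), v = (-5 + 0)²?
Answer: -593/21939 ≈ -0.027029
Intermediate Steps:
v = 25 (v = (-5)² = 25)
Z(F) = 2*F*(25 + F) (Z(F) = (F + F)*(F + 25) = (2*F)*(25 + F) = 2*F*(25 + F))
4/(Z(-10) - 9) + 1/(-71) = 4/(2*(-10)*(25 - 10) - 9) + 1/(-71) = 4/(2*(-10)*15 - 9) - 1/71 = 4/(-300 - 9) - 1/71 = 4/(-309) - 1/71 = -1/309*4 - 1/71 = -4/309 - 1/71 = -593/21939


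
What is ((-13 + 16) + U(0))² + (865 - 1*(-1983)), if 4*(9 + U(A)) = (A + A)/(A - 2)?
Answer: 2884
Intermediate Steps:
U(A) = -9 + A/(2*(-2 + A)) (U(A) = -9 + ((A + A)/(A - 2))/4 = -9 + ((2*A)/(-2 + A))/4 = -9 + (2*A/(-2 + A))/4 = -9 + A/(2*(-2 + A)))
((-13 + 16) + U(0))² + (865 - 1*(-1983)) = ((-13 + 16) + (36 - 17*0)/(2*(-2 + 0)))² + (865 - 1*(-1983)) = (3 + (½)*(36 + 0)/(-2))² + (865 + 1983) = (3 + (½)*(-½)*36)² + 2848 = (3 - 9)² + 2848 = (-6)² + 2848 = 36 + 2848 = 2884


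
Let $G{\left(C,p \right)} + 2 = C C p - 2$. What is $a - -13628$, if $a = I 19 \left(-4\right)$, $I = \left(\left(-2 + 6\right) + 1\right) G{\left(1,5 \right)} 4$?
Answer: $12108$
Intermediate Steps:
$G{\left(C,p \right)} = -4 + p C^{2}$ ($G{\left(C,p \right)} = -2 + \left(C C p - 2\right) = -2 + \left(C^{2} p - 2\right) = -2 + \left(p C^{2} - 2\right) = -2 + \left(-2 + p C^{2}\right) = -4 + p C^{2}$)
$I = 20$ ($I = \left(\left(-2 + 6\right) + 1\right) \left(-4 + 5 \cdot 1^{2}\right) 4 = \left(4 + 1\right) \left(-4 + 5 \cdot 1\right) 4 = 5 \left(-4 + 5\right) 4 = 5 \cdot 1 \cdot 4 = 5 \cdot 4 = 20$)
$a = -1520$ ($a = 20 \cdot 19 \left(-4\right) = 380 \left(-4\right) = -1520$)
$a - -13628 = -1520 - -13628 = -1520 + 13628 = 12108$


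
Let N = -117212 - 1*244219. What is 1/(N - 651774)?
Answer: -1/1013205 ≈ -9.8697e-7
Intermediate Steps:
N = -361431 (N = -117212 - 244219 = -361431)
1/(N - 651774) = 1/(-361431 - 651774) = 1/(-1013205) = -1/1013205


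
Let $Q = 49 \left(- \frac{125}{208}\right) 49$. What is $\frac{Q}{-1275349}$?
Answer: $\frac{300125}{265272592} \approx 0.0011314$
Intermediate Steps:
$Q = - \frac{300125}{208}$ ($Q = 49 \left(\left(-125\right) \frac{1}{208}\right) 49 = 49 \left(- \frac{125}{208}\right) 49 = \left(- \frac{6125}{208}\right) 49 = - \frac{300125}{208} \approx -1442.9$)
$\frac{Q}{-1275349} = - \frac{300125}{208 \left(-1275349\right)} = \left(- \frac{300125}{208}\right) \left(- \frac{1}{1275349}\right) = \frac{300125}{265272592}$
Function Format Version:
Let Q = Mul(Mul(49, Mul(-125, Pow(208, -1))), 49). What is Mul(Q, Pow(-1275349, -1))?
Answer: Rational(300125, 265272592) ≈ 0.0011314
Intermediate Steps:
Q = Rational(-300125, 208) (Q = Mul(Mul(49, Mul(-125, Rational(1, 208))), 49) = Mul(Mul(49, Rational(-125, 208)), 49) = Mul(Rational(-6125, 208), 49) = Rational(-300125, 208) ≈ -1442.9)
Mul(Q, Pow(-1275349, -1)) = Mul(Rational(-300125, 208), Pow(-1275349, -1)) = Mul(Rational(-300125, 208), Rational(-1, 1275349)) = Rational(300125, 265272592)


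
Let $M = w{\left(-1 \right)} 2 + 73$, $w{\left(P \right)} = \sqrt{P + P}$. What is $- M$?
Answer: $-73 - 2 i \sqrt{2} \approx -73.0 - 2.8284 i$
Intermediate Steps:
$w{\left(P \right)} = \sqrt{2} \sqrt{P}$ ($w{\left(P \right)} = \sqrt{2 P} = \sqrt{2} \sqrt{P}$)
$M = 73 + 2 i \sqrt{2}$ ($M = \sqrt{2} \sqrt{-1} \cdot 2 + 73 = \sqrt{2} i 2 + 73 = i \sqrt{2} \cdot 2 + 73 = 2 i \sqrt{2} + 73 = 73 + 2 i \sqrt{2} \approx 73.0 + 2.8284 i$)
$- M = - (73 + 2 i \sqrt{2}) = -73 - 2 i \sqrt{2}$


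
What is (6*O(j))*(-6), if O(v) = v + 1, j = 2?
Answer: -108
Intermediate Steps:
O(v) = 1 + v
(6*O(j))*(-6) = (6*(1 + 2))*(-6) = (6*3)*(-6) = 18*(-6) = -108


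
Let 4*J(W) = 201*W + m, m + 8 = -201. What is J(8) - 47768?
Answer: -189673/4 ≈ -47418.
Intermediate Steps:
m = -209 (m = -8 - 201 = -209)
J(W) = -209/4 + 201*W/4 (J(W) = (201*W - 209)/4 = (-209 + 201*W)/4 = -209/4 + 201*W/4)
J(8) - 47768 = (-209/4 + (201/4)*8) - 47768 = (-209/4 + 402) - 47768 = 1399/4 - 47768 = -189673/4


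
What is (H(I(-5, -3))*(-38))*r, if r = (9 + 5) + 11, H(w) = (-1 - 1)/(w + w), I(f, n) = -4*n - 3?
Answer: 950/9 ≈ 105.56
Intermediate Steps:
I(f, n) = -3 - 4*n
H(w) = -1/w (H(w) = -2*1/(2*w) = -1/w)
r = 25 (r = 14 + 11 = 25)
(H(I(-5, -3))*(-38))*r = (-1/(-3 - 4*(-3))*(-38))*25 = (-1/(-3 + 12)*(-38))*25 = (-1/9*(-38))*25 = (-1*⅑*(-38))*25 = -⅑*(-38)*25 = (38/9)*25 = 950/9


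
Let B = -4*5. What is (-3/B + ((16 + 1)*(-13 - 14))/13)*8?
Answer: -18282/65 ≈ -281.26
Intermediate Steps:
B = -20
(-3/B + ((16 + 1)*(-13 - 14))/13)*8 = (-3/(-20) + ((16 + 1)*(-13 - 14))/13)*8 = (-3*(-1/20) + (17*(-27))*(1/13))*8 = (3/20 - 459*1/13)*8 = (3/20 - 459/13)*8 = -9141/260*8 = -18282/65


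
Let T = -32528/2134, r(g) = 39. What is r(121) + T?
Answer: 25349/1067 ≈ 23.757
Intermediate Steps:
T = -16264/1067 (T = -32528*1/2134 = -16264/1067 ≈ -15.243)
r(121) + T = 39 - 16264/1067 = 25349/1067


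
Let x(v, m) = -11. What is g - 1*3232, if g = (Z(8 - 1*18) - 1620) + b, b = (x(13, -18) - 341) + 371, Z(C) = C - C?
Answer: -4833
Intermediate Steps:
Z(C) = 0
b = 19 (b = (-11 - 341) + 371 = -352 + 371 = 19)
g = -1601 (g = (0 - 1620) + 19 = -1620 + 19 = -1601)
g - 1*3232 = -1601 - 1*3232 = -1601 - 3232 = -4833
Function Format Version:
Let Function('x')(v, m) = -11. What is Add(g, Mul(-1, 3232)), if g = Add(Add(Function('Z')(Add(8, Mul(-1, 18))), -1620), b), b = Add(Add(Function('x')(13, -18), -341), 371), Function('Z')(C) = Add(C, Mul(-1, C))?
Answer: -4833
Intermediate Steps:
Function('Z')(C) = 0
b = 19 (b = Add(Add(-11, -341), 371) = Add(-352, 371) = 19)
g = -1601 (g = Add(Add(0, -1620), 19) = Add(-1620, 19) = -1601)
Add(g, Mul(-1, 3232)) = Add(-1601, Mul(-1, 3232)) = Add(-1601, -3232) = -4833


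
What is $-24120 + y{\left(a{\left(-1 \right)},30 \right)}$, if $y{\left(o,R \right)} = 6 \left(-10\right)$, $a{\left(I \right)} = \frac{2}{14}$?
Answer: $-24180$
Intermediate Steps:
$a{\left(I \right)} = \frac{1}{7}$ ($a{\left(I \right)} = 2 \cdot \frac{1}{14} = \frac{1}{7}$)
$y{\left(o,R \right)} = -60$
$-24120 + y{\left(a{\left(-1 \right)},30 \right)} = -24120 - 60 = -24180$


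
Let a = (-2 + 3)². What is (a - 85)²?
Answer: 7056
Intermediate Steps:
a = 1 (a = 1² = 1)
(a - 85)² = (1 - 85)² = (-84)² = 7056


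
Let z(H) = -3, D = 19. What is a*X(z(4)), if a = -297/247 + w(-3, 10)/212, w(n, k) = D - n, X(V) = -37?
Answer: 1064305/26182 ≈ 40.650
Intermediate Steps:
w(n, k) = 19 - n
a = -28765/26182 (a = -297/247 + (19 - 1*(-3))/212 = -297*1/247 + (19 + 3)*(1/212) = -297/247 + 22*(1/212) = -297/247 + 11/106 = -28765/26182 ≈ -1.0987)
a*X(z(4)) = -28765/26182*(-37) = 1064305/26182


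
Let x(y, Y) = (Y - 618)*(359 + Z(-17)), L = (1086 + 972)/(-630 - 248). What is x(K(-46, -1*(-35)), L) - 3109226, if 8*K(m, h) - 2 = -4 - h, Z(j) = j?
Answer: -1458087416/439 ≈ -3.3214e+6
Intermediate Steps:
K(m, h) = -1/4 - h/8 (K(m, h) = 1/4 + (-4 - h)/8 = 1/4 + (-1/2 - h/8) = -1/4 - h/8)
L = -1029/439 (L = 2058/(-878) = 2058*(-1/878) = -1029/439 ≈ -2.3440)
x(y, Y) = -211356 + 342*Y (x(y, Y) = (Y - 618)*(359 - 17) = (-618 + Y)*342 = -211356 + 342*Y)
x(K(-46, -1*(-35)), L) - 3109226 = (-211356 + 342*(-1029/439)) - 3109226 = (-211356 - 351918/439) - 3109226 = -93137202/439 - 3109226 = -1458087416/439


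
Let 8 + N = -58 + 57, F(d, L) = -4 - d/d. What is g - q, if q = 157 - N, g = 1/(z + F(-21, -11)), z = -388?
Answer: -65239/393 ≈ -166.00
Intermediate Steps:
F(d, L) = -5 (F(d, L) = -4 - 1*1 = -4 - 1 = -5)
N = -9 (N = -8 + (-58 + 57) = -8 - 1 = -9)
g = -1/393 (g = 1/(-388 - 5) = 1/(-393) = -1/393 ≈ -0.0025445)
q = 166 (q = 157 - 1*(-9) = 157 + 9 = 166)
g - q = -1/393 - 1*166 = -1/393 - 166 = -65239/393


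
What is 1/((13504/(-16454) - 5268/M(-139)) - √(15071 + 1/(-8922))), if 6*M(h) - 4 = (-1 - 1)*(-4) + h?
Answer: 2416080811932919056/452546442048727743667 + 1091667639241*√1199682999042/452546442048727743667 ≈ 0.0079810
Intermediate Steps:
M(h) = 2 + h/6 (M(h) = ⅔ + ((-1 - 1)*(-4) + h)/6 = ⅔ + (-2*(-4) + h)/6 = ⅔ + (8 + h)/6 = ⅔ + (4/3 + h/6) = 2 + h/6)
1/((13504/(-16454) - 5268/M(-139)) - √(15071 + 1/(-8922))) = 1/((13504/(-16454) - 5268/(2 + (⅙)*(-139))) - √(15071 + 1/(-8922))) = 1/((13504*(-1/16454) - 5268/(2 - 139/6)) - √(15071 - 1/8922)) = 1/((-6752/8227 - 5268/(-127/6)) - √(134463461/8922)) = 1/((-6752/8227 - 5268*(-6/127)) - √1199682999042/8922) = 1/((-6752/8227 + 31608/127) - √1199682999042/8922) = 1/(259181512/1044829 - √1199682999042/8922)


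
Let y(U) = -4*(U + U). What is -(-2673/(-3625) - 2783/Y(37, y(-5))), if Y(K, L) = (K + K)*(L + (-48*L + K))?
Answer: -374637461/494384750 ≈ -0.75778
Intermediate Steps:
y(U) = -8*U
Y(K, L) = 2*K*(K - 47*L) (Y(K, L) = (2*K)*(L + (K - 48*L)) = (2*K)*(K - 47*L) = 2*K*(K - 47*L))
-(-2673/(-3625) - 2783/Y(37, y(-5))) = -(-2673/(-3625) - 2783*1/(74*(37 - (-376)*(-5)))) = -(-2673*(-1/3625) - 2783*1/(74*(37 - 47*40))) = -(2673/3625 - 2783*1/(74*(37 - 1880))) = -(2673/3625 - 2783/(2*37*(-1843))) = -(2673/3625 - 2783/(-136382)) = -(2673/3625 - 2783*(-1/136382)) = -(2673/3625 + 2783/136382) = -1*374637461/494384750 = -374637461/494384750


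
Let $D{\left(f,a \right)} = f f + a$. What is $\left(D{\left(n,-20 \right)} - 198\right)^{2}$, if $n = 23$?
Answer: $96721$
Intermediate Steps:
$D{\left(f,a \right)} = a + f^{2}$ ($D{\left(f,a \right)} = f^{2} + a = a + f^{2}$)
$\left(D{\left(n,-20 \right)} - 198\right)^{2} = \left(\left(-20 + 23^{2}\right) - 198\right)^{2} = \left(\left(-20 + 529\right) - 198\right)^{2} = \left(509 - 198\right)^{2} = 311^{2} = 96721$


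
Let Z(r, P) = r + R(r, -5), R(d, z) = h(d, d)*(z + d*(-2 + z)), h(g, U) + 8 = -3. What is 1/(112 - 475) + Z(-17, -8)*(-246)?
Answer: 113497757/363 ≈ 3.1267e+5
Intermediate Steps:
h(g, U) = -11 (h(g, U) = -8 - 3 = -11)
R(d, z) = -11*z - 11*d*(-2 + z) (R(d, z) = -11*(z + d*(-2 + z)) = -11*z - 11*d*(-2 + z))
Z(r, P) = 55 + 78*r (Z(r, P) = r + (-11*(-5) + 22*r - 11*r*(-5)) = r + (55 + 22*r + 55*r) = r + (55 + 77*r) = 55 + 78*r)
1/(112 - 475) + Z(-17, -8)*(-246) = 1/(112 - 475) + (55 + 78*(-17))*(-246) = 1/(-363) + (55 - 1326)*(-246) = -1/363 - 1271*(-246) = -1/363 + 312666 = 113497757/363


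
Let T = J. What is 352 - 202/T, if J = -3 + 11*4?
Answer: 14230/41 ≈ 347.07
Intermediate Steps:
J = 41 (J = -3 + 44 = 41)
T = 41
352 - 202/T = 352 - 202/41 = 14230/41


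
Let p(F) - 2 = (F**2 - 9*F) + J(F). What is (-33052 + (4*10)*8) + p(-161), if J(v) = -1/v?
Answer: -862959/161 ≈ -5360.0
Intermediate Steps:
p(F) = 2 + F**2 - 1/F - 9*F (p(F) = 2 + ((F**2 - 9*F) - 1/F) = 2 + (F**2 - 1/F - 9*F) = 2 + F**2 - 1/F - 9*F)
(-33052 + (4*10)*8) + p(-161) = (-33052 + (4*10)*8) + (2 + (-161)**2 - 1/(-161) - 9*(-161)) = (-33052 + 40*8) + (2 + 25921 - 1*(-1/161) + 1449) = (-33052 + 320) + (2 + 25921 + 1/161 + 1449) = -32732 + 4406893/161 = -862959/161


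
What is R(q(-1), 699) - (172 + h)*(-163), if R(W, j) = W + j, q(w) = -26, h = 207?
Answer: 62450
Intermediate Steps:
R(q(-1), 699) - (172 + h)*(-163) = (-26 + 699) - (172 + 207)*(-163) = 673 - 379*(-163) = 673 - 1*(-61777) = 673 + 61777 = 62450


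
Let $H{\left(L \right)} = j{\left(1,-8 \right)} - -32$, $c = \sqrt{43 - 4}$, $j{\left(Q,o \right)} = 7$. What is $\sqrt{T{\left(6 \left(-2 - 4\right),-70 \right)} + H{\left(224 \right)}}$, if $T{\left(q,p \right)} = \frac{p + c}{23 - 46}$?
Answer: $\frac{\sqrt{22241 - 23 \sqrt{39}}}{23} \approx 6.4631$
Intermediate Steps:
$c = \sqrt{39} \approx 6.245$
$T{\left(q,p \right)} = - \frac{p}{23} - \frac{\sqrt{39}}{23}$ ($T{\left(q,p \right)} = \frac{p + \sqrt{39}}{23 - 46} = \frac{p + \sqrt{39}}{-23} = \left(p + \sqrt{39}\right) \left(- \frac{1}{23}\right) = - \frac{p}{23} - \frac{\sqrt{39}}{23}$)
$H{\left(L \right)} = 39$ ($H{\left(L \right)} = 7 - -32 = 7 + 32 = 39$)
$\sqrt{T{\left(6 \left(-2 - 4\right),-70 \right)} + H{\left(224 \right)}} = \sqrt{\left(\left(- \frac{1}{23}\right) \left(-70\right) - \frac{\sqrt{39}}{23}\right) + 39} = \sqrt{\left(\frac{70}{23} - \frac{\sqrt{39}}{23}\right) + 39} = \sqrt{\frac{967}{23} - \frac{\sqrt{39}}{23}}$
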